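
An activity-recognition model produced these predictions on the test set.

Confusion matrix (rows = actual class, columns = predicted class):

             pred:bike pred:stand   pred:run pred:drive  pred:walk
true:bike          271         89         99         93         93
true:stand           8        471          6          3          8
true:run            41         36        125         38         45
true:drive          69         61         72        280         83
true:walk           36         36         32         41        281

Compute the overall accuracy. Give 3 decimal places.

0.591

Accuracy = trace / total = (271+471+125+280+281=1428) / 2417 = 1428/2417 = 0.591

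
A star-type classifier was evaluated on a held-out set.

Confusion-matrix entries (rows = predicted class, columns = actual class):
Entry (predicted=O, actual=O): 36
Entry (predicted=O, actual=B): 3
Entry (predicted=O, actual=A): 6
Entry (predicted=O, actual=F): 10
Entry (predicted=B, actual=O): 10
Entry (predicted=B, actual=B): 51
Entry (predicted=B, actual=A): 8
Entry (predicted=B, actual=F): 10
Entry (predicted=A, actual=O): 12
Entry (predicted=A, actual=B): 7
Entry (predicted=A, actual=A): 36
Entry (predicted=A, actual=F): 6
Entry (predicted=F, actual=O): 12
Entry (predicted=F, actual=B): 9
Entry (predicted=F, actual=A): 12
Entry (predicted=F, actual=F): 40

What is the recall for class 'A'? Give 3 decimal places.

One-vs-rest for 'A': TP = diagonal; FP = other classes predicted 'A'; FN = 'A' predicted as other.
recall = TP/(TP+FN).
A: TP=36, FN=6+8+12=26 → 36/62 = 0.5806

0.581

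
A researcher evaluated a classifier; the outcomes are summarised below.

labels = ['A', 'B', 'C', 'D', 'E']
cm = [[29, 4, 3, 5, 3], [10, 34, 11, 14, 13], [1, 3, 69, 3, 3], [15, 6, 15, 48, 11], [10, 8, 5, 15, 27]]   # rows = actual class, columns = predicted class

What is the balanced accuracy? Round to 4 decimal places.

Balanced accuracy = mean of per-class recall.
  A: recall = 29/44 = 0.65909
  B: recall = 34/82 = 0.41463
  C: recall = 69/79 = 0.87342
  D: recall = 48/95 = 0.50526
  E: recall = 27/65 = 0.41538
Mean = (0.65909 + 0.41463 + 0.87342 + 0.50526 + 0.41538) / 5 = 0.5736

0.5736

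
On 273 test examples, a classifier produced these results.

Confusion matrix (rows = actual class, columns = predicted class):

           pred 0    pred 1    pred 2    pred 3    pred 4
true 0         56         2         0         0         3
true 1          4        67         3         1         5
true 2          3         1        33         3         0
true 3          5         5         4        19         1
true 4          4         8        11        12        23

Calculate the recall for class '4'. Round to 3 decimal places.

0.397

One-vs-rest for '4': TP = diagonal; FP = other classes predicted '4'; FN = '4' predicted as other.
recall = TP/(TP+FN).
4: TP=23, FN=4+8+11+12=35 → 23/58 = 0.3966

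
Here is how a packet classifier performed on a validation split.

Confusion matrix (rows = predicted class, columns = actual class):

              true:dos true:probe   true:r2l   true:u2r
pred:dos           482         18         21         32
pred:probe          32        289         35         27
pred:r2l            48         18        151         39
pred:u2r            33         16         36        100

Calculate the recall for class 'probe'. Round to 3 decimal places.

Treat 'probe' as positive and all other classes as negative.
recall = TP/(TP+FN).
probe: TP=289, FN=18+18+16=52 → 289/341 = 0.8475

0.848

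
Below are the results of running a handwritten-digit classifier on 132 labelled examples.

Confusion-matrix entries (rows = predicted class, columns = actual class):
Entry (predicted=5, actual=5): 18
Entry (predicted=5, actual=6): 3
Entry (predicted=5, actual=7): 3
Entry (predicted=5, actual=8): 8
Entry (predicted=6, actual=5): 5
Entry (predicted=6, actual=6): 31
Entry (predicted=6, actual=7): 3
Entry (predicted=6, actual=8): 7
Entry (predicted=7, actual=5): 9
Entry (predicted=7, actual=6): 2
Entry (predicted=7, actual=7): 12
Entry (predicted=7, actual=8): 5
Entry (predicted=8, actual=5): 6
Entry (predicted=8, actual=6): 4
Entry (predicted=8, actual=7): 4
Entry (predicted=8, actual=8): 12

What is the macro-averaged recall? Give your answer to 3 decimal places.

0.542

Per-class recall (TP/(TP+FN)):
  5: TP=18, FN=5+9+6=20 → 18/38 = 0.4737
  6: TP=31, FN=3+2+4=9 → 31/40 = 0.7750
  7: TP=12, FN=3+3+4=10 → 12/22 = 0.5455
  8: TP=12, FN=8+7+5=20 → 12/32 = 0.3750
Macro-recall = mean = (0.4737 + 0.7750 + 0.5455 + 0.3750) / 4 = 0.542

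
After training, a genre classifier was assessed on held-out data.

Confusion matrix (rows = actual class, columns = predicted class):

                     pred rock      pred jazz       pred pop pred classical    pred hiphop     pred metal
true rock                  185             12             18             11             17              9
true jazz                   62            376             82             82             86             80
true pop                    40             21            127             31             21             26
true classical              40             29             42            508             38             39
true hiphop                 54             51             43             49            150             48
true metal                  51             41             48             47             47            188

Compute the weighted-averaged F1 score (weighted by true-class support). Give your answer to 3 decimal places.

0.550

Per-class F1 score (2·TP/(2·TP+FP+FN)):
  rock: TP=185, FP=62+40+40+54+51=247, FN=12+18+11+17+9=67 → 370/684 = 0.5409
  jazz: TP=376, FP=12+21+29+51+41=154, FN=62+82+82+86+80=392 → 752/1298 = 0.5794
  pop: TP=127, FP=18+82+42+43+48=233, FN=40+21+31+21+26=139 → 254/626 = 0.4058
  classical: TP=508, FP=11+82+31+49+47=220, FN=40+29+42+38+39=188 → 1016/1424 = 0.7135
  hiphop: TP=150, FP=17+86+21+38+47=209, FN=54+51+43+49+48=245 → 300/754 = 0.3979
  metal: TP=188, FP=9+80+26+39+48=202, FN=51+41+48+47+47=234 → 376/812 = 0.4631
Weighted-F1 score = Σ (supportᵢ/N)·F1 scoreᵢ with N=2799: (252/2799)·0.5409 + (768/2799)·0.5794 + (266/2799)·0.4058 + (696/2799)·0.7135 + (395/2799)·0.3979 + (422/2799)·0.4631 = 0.550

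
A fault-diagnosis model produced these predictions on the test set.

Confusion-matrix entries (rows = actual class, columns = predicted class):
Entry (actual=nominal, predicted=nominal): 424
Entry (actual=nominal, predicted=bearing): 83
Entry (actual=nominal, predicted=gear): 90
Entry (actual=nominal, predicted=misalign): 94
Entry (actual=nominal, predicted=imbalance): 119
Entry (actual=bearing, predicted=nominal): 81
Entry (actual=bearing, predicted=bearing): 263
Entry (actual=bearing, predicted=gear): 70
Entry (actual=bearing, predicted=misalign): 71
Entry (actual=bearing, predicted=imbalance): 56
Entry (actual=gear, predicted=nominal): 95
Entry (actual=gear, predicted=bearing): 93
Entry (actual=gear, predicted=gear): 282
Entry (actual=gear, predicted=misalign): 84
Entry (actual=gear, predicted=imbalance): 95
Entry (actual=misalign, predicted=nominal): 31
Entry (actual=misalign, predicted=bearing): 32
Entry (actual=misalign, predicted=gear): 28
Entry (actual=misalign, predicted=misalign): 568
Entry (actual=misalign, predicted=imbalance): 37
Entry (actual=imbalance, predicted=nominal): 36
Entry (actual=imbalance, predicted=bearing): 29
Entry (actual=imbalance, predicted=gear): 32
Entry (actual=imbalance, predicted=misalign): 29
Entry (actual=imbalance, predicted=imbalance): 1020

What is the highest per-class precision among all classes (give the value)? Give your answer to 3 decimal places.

0.769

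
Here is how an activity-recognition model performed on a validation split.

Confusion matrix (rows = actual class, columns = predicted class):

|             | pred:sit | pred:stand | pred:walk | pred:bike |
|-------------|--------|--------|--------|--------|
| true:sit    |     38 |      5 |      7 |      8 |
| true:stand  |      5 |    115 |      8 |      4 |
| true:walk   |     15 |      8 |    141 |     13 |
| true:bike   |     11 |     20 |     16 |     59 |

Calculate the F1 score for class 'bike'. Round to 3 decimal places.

Take TP from the diagonal, FP from the rest of the 'bike' prediction marginal, FN from the rest of the 'bike' actual marginal.
F1 score = 2·TP/(2·TP+FP+FN).
bike: TP=59, FP=8+4+13=25, FN=11+20+16=47 → 118/190 = 0.6211

0.621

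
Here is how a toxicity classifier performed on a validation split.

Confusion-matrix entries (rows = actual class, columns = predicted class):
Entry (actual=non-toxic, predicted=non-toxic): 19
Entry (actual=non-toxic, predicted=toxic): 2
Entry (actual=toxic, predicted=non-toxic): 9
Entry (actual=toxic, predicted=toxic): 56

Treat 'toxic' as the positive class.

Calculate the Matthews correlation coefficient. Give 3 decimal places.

0.703

MCC = (TP·TN − FP·FN) / √((TP+FP)(TP+FN)(TN+FP)(TN+FN))
Numerator = 56·19 − 2·9 = 1046
Denominator = √(58·65·21·28) = √2216760 = 1488.8788
MCC = 1046 / 1488.8788 = 0.703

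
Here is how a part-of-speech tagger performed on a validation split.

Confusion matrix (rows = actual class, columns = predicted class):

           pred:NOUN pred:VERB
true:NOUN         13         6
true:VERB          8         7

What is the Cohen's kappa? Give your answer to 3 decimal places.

Observed agreement pₒ = trace/N = 20/34 = 0.5882
Expected agreement pₑ = Σ (rowᵢ·colᵢ)/N² = (19·21 + 15·13)/34² = 0.5138
κ = (pₒ − pₑ)/(1 − pₑ) = (0.5882 − 0.5138)/(1 − 0.5138) = 0.153

0.153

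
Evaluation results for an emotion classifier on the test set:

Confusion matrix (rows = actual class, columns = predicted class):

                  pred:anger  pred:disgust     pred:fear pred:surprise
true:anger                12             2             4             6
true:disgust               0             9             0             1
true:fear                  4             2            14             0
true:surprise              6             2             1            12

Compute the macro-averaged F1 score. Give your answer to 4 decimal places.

0.6399

Per-class F1 score (2·TP/(2·TP+FP+FN)):
  anger: TP=12, FP=0+4+6=10, FN=2+4+6=12 → 24/46 = 0.52174
  disgust: TP=9, FP=2+2+2=6, FN=0+0+1=1 → 18/25 = 0.72000
  fear: TP=14, FP=4+0+1=5, FN=4+2+0=6 → 28/39 = 0.71795
  surprise: TP=12, FP=6+1+0=7, FN=6+2+1=9 → 24/40 = 0.60000
Macro-F1 score = mean = (0.52174 + 0.72000 + 0.71795 + 0.60000) / 4 = 0.6399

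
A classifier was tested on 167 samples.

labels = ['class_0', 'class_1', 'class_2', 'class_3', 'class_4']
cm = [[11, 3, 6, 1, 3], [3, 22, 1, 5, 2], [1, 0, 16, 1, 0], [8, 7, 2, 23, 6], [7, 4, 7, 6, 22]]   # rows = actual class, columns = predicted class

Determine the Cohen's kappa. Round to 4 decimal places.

0.4516

Observed agreement pₒ = trace/N = 94/167 = 0.56287
Expected agreement pₑ = Σ (rowᵢ·colᵢ)/N² = (24·30 + 33·36 + 18·32 + 46·36 + 46·33)/167² = 0.20288
κ = (pₒ − pₑ)/(1 − pₑ) = (0.56287 − 0.20288)/(1 − 0.20288) = 0.4516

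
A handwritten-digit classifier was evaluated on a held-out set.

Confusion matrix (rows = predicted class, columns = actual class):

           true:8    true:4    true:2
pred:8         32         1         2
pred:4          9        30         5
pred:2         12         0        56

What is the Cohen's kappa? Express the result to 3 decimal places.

0.698

Observed agreement pₒ = trace/N = 118/147 = 0.8027
Expected agreement pₑ = Σ (rowᵢ·colᵢ)/N² = (53·35 + 31·44 + 63·68)/147² = 0.3472
κ = (pₒ − pₑ)/(1 − pₑ) = (0.8027 − 0.3472)/(1 − 0.3472) = 0.698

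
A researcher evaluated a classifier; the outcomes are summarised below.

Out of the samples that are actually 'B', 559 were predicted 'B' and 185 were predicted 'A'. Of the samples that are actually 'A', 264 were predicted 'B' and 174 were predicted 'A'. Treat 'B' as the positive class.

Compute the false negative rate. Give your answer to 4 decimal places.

0.2487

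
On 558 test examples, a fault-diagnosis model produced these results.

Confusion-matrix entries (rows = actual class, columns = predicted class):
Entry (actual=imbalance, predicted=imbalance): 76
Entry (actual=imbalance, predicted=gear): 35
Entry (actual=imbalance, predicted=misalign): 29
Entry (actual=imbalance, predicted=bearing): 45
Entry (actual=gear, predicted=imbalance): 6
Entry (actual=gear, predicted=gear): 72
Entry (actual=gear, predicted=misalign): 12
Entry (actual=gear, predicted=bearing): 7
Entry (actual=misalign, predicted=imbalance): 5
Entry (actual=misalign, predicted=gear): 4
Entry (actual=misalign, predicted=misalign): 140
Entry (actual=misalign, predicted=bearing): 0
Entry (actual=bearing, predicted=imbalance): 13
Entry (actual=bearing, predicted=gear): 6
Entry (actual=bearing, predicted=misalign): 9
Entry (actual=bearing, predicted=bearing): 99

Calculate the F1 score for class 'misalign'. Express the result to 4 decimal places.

0.8260

Treat 'misalign' as positive and all other classes as negative.
F1 score = 2·TP/(2·TP+FP+FN).
misalign: TP=140, FP=29+12+9=50, FN=5+4+0=9 → 280/339 = 0.82596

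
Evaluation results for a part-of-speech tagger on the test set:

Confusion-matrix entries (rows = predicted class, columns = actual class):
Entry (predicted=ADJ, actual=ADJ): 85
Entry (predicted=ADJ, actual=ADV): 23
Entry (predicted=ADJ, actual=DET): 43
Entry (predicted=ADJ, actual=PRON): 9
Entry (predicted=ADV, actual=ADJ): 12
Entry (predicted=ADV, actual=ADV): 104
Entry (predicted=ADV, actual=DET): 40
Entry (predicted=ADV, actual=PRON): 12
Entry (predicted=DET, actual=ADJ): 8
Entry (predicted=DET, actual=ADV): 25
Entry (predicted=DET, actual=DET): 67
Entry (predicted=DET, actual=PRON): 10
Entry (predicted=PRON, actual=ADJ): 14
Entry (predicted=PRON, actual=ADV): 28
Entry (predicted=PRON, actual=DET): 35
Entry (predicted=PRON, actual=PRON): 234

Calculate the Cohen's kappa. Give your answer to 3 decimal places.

0.526

Observed agreement pₒ = trace/N = 490/749 = 0.6542
Expected agreement pₑ = Σ (rowᵢ·colᵢ)/N² = (119·160 + 180·168 + 185·110 + 265·311)/749² = 0.2710
κ = (pₒ − pₑ)/(1 − pₑ) = (0.6542 − 0.2710)/(1 − 0.2710) = 0.526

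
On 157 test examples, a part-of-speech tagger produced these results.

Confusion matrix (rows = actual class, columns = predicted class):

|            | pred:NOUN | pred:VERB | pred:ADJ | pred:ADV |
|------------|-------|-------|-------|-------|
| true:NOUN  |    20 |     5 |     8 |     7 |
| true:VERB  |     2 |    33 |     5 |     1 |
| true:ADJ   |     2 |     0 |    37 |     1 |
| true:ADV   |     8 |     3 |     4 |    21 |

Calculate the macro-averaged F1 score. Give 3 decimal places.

0.696

Per-class F1 score (2·TP/(2·TP+FP+FN)):
  NOUN: TP=20, FP=2+2+8=12, FN=5+8+7=20 → 40/72 = 0.5556
  VERB: TP=33, FP=5+0+3=8, FN=2+5+1=8 → 66/82 = 0.8049
  ADJ: TP=37, FP=8+5+4=17, FN=2+0+1=3 → 74/94 = 0.7872
  ADV: TP=21, FP=7+1+1=9, FN=8+3+4=15 → 42/66 = 0.6364
Macro-F1 score = mean = (0.5556 + 0.8049 + 0.7872 + 0.6364) / 4 = 0.696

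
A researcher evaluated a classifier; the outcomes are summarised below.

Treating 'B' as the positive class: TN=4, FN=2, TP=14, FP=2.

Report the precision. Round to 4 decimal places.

0.8750

Precision = TP/(TP+FP) = 14/(14+2) = 14/16 = 0.8750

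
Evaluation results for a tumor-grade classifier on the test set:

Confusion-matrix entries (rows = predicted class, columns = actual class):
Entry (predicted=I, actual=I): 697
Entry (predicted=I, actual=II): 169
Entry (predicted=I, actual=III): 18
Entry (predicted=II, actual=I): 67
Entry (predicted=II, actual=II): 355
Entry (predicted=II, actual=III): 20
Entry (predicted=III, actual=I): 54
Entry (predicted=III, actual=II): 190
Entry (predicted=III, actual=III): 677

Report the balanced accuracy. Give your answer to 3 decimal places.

0.765

Balanced accuracy = mean of per-class recall.
  I: recall = 697/818 = 0.8521
  II: recall = 355/714 = 0.4972
  III: recall = 677/715 = 0.9469
Mean = (0.8521 + 0.4972 + 0.9469) / 3 = 0.765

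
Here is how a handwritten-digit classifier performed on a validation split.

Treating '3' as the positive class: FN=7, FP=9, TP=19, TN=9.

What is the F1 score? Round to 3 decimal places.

Precision = TP/(TP+FP) = 19/28 = 0.6786
Recall = TP/(TP+FN) = 19/26 = 0.7308
F1 = 2·TP/(2·TP+FP+FN) = 38/54 = 0.704

0.704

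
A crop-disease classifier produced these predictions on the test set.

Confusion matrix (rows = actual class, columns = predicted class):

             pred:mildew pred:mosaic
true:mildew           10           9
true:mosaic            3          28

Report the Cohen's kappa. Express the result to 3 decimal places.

Observed agreement pₒ = trace/N = 38/50 = 0.7600
Expected agreement pₑ = Σ (rowᵢ·colᵢ)/N² = (19·13 + 31·37)/50² = 0.5576
κ = (pₒ − pₑ)/(1 − pₑ) = (0.7600 − 0.5576)/(1 − 0.5576) = 0.458

0.458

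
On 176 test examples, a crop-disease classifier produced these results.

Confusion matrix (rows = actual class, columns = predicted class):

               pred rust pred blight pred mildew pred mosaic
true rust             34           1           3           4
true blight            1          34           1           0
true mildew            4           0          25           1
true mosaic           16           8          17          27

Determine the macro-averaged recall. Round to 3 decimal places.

Per-class recall (TP/(TP+FN)):
  rust: TP=34, FN=1+3+4=8 → 34/42 = 0.8095
  blight: TP=34, FN=1+1+0=2 → 34/36 = 0.9444
  mildew: TP=25, FN=4+0+1=5 → 25/30 = 0.8333
  mosaic: TP=27, FN=16+8+17=41 → 27/68 = 0.3971
Macro-recall = mean = (0.8095 + 0.9444 + 0.8333 + 0.3971) / 4 = 0.746

0.746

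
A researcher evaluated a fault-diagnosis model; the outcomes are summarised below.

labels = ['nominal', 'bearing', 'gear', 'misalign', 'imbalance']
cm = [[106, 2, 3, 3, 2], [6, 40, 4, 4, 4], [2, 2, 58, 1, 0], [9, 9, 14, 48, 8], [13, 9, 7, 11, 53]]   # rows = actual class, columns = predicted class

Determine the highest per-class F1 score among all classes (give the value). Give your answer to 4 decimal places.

Per-class F1 score (2·TP/(2·TP+FP+FN)):
  nominal: TP=106, FP=6+2+9+13=30, FN=2+3+3+2=10 → 212/252 = 0.84127
  bearing: TP=40, FP=2+2+9+9=22, FN=6+4+4+4=18 → 80/120 = 0.66667
  gear: TP=58, FP=3+4+14+7=28, FN=2+2+1+0=5 → 116/149 = 0.77852
  misalign: TP=48, FP=3+4+1+11=19, FN=9+9+14+8=40 → 96/155 = 0.61935
  imbalance: TP=53, FP=2+4+0+8=14, FN=13+9+7+11=40 → 106/160 = 0.66250
Highest is class 'nominal' with F1 score = 0.8413.

0.8413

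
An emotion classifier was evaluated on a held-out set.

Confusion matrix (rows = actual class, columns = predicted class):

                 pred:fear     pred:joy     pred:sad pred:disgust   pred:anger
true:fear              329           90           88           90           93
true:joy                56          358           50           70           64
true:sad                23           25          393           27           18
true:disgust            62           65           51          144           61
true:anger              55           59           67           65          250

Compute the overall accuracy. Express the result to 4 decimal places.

Accuracy = trace / total = (329+358+393+144+250=1474) / 2653 = 1474/2653 = 0.5556

0.5556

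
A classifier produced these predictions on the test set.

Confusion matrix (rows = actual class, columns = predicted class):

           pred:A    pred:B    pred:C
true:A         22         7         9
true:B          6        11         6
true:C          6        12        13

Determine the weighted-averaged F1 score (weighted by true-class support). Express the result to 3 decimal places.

Per-class F1 score (2·TP/(2·TP+FP+FN)):
  A: TP=22, FP=6+6=12, FN=7+9=16 → 44/72 = 0.6111
  B: TP=11, FP=7+12=19, FN=6+6=12 → 22/53 = 0.4151
  C: TP=13, FP=9+6=15, FN=6+12=18 → 26/59 = 0.4407
Weighted-F1 score = Σ (supportᵢ/N)·F1 scoreᵢ with N=92: (38/92)·0.6111 + (23/92)·0.4151 + (31/92)·0.4407 = 0.505

0.505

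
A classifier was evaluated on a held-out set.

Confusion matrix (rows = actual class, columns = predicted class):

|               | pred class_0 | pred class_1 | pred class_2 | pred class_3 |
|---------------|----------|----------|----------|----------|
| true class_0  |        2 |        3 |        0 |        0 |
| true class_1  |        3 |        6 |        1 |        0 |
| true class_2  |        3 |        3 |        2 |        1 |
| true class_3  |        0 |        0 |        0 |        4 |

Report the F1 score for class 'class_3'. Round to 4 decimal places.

F1 score = 2·TP/(2·TP+FP+FN).
class_3: TP=4, FP=0+0+1=1, FN=0+0+0=0 → 8/9 = 0.88889

0.8889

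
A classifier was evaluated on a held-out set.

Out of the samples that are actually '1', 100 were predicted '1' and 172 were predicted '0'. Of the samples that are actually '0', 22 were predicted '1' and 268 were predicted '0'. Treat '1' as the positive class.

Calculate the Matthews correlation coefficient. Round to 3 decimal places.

MCC = (TP·TN − FP·FN) / √((TP+FP)(TP+FN)(TN+FP)(TN+FN))
Numerator = 100·268 − 22·172 = 23016
Denominator = √(122·272·290·440) = √4234278400 = 65071.3332
MCC = 23016 / 65071.3332 = 0.354

0.354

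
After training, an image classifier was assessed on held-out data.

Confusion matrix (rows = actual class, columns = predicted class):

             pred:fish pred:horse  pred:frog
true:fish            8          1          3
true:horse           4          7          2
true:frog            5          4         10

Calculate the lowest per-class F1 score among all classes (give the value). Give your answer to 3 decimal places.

0.552

Per-class F1 score (2·TP/(2·TP+FP+FN)):
  fish: TP=8, FP=4+5=9, FN=1+3=4 → 16/29 = 0.5517
  horse: TP=7, FP=1+4=5, FN=4+2=6 → 14/25 = 0.5600
  frog: TP=10, FP=3+2=5, FN=5+4=9 → 20/34 = 0.5882
Lowest is class 'fish' with F1 score = 0.552.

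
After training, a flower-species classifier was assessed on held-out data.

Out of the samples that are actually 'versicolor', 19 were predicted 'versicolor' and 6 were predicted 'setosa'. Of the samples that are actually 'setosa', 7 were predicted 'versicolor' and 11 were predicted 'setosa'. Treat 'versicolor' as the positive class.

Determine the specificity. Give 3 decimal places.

Specificity = TN/(TN+FP) = 11/(11+7) = 0.611

0.611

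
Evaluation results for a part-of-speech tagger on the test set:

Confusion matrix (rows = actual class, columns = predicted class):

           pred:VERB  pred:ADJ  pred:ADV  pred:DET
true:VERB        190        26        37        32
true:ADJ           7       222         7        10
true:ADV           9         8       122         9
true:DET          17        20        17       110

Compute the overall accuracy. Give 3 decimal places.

0.764

Accuracy = trace / total = (190+222+122+110=644) / 843 = 644/843 = 0.764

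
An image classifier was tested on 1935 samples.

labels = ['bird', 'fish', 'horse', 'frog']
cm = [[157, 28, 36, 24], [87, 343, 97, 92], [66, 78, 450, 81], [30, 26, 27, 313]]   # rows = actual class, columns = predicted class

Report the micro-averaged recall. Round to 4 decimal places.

0.6527

Micro-averaging pools counts across classes: ΣTP=1263, ΣFP=672, ΣFN=672.
Micro-recall = TP/(TP+FN) on pooled counts = 0.6527 (equals overall accuracy in single-label multiclass).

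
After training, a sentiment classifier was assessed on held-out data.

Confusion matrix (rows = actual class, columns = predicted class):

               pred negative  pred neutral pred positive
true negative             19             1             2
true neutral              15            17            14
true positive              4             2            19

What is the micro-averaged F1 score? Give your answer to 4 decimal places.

0.5914

Micro-averaging pools counts across classes: ΣTP=55, ΣFP=38, ΣFN=38.
Micro-F1 score = 2·TP/(2·TP+FP+FN) on pooled counts = 0.5914 (equals overall accuracy in single-label multiclass).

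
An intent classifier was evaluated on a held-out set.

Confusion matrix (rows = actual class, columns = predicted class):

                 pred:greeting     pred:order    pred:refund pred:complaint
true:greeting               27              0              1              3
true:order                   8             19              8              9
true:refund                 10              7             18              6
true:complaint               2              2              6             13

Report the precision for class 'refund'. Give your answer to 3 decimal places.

0.545

Treat 'refund' as positive and all other classes as negative.
precision = TP/(TP+FP).
refund: TP=18, FP=1+8+6=15 → 18/33 = 0.5455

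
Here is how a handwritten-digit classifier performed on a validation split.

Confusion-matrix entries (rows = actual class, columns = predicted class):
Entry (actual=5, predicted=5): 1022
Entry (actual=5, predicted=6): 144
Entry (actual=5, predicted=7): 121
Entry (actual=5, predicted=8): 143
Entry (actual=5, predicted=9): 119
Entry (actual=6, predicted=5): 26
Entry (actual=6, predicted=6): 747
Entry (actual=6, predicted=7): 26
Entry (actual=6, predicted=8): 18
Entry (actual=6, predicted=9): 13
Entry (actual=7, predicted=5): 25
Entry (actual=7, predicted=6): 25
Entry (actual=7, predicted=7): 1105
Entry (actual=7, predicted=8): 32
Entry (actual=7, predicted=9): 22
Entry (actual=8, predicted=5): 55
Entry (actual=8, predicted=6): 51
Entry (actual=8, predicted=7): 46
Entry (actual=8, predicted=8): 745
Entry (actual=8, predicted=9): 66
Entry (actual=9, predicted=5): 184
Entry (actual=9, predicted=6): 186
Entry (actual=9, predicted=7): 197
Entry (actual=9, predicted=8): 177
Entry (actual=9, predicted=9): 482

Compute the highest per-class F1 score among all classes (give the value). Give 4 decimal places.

0.8173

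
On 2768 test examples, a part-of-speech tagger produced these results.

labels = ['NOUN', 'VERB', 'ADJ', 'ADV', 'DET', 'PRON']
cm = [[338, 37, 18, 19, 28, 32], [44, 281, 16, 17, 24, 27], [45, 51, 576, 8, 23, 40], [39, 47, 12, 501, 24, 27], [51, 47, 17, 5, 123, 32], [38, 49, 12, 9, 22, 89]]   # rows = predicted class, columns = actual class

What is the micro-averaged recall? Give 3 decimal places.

Micro-averaging pools counts across classes: ΣTP=1908, ΣFP=860, ΣFN=860.
Micro-recall = TP/(TP+FN) on pooled counts = 0.689 (equals overall accuracy in single-label multiclass).

0.689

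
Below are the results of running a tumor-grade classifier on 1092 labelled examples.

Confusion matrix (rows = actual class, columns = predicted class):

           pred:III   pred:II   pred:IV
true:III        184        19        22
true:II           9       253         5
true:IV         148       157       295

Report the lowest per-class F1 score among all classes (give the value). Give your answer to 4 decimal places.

Per-class F1 score (2·TP/(2·TP+FP+FN)):
  III: TP=184, FP=9+148=157, FN=19+22=41 → 368/566 = 0.65018
  II: TP=253, FP=19+157=176, FN=9+5=14 → 506/696 = 0.72701
  IV: TP=295, FP=22+5=27, FN=148+157=305 → 590/922 = 0.63991
Lowest is class 'IV' with F1 score = 0.6399.

0.6399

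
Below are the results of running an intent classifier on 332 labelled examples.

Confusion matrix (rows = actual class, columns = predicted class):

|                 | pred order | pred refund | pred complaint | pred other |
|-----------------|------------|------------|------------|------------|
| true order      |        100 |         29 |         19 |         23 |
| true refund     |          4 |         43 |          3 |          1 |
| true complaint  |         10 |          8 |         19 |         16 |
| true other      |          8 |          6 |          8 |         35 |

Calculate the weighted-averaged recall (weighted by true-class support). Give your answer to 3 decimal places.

Per-class recall (TP/(TP+FN)):
  order: TP=100, FN=29+19+23=71 → 100/171 = 0.5848
  refund: TP=43, FN=4+3+1=8 → 43/51 = 0.8431
  complaint: TP=19, FN=10+8+16=34 → 19/53 = 0.3585
  other: TP=35, FN=8+6+8=22 → 35/57 = 0.6140
Weighted-recall = Σ (supportᵢ/N)·recallᵢ with N=332: (171/332)·0.5848 + (51/332)·0.8431 + (53/332)·0.3585 + (57/332)·0.6140 = 0.593

0.593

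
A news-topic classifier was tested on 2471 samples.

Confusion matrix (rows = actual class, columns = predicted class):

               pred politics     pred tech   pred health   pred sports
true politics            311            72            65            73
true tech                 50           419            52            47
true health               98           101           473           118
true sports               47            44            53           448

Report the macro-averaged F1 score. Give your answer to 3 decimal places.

0.666

Per-class F1 score (2·TP/(2·TP+FP+FN)):
  politics: TP=311, FP=50+98+47=195, FN=72+65+73=210 → 622/1027 = 0.6056
  tech: TP=419, FP=72+101+44=217, FN=50+52+47=149 → 838/1204 = 0.6960
  health: TP=473, FP=65+52+53=170, FN=98+101+118=317 → 946/1433 = 0.6602
  sports: TP=448, FP=73+47+118=238, FN=47+44+53=144 → 896/1278 = 0.7011
Macro-F1 score = mean = (0.6056 + 0.6960 + 0.6602 + 0.7011) / 4 = 0.666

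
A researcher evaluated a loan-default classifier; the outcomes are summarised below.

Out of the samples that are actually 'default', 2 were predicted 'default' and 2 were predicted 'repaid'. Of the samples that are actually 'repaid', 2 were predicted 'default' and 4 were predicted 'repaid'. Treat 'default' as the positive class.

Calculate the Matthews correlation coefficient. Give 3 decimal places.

0.167

MCC = (TP·TN − FP·FN) / √((TP+FP)(TP+FN)(TN+FP)(TN+FN))
Numerator = 2·4 − 2·2 = 4
Denominator = √(4·4·6·6) = √576 = 24.0000
MCC = 4 / 24.0000 = 0.167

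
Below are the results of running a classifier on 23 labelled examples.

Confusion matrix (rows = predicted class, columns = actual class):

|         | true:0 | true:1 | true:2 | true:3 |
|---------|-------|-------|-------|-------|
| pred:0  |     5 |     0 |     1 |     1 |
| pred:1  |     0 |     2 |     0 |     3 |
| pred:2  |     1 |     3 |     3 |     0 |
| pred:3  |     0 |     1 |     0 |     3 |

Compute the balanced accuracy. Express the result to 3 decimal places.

Balanced accuracy = mean of per-class recall.
  0: recall = 5/6 = 0.8333
  1: recall = 2/6 = 0.3333
  2: recall = 3/4 = 0.7500
  3: recall = 3/7 = 0.4286
Mean = (0.8333 + 0.3333 + 0.7500 + 0.4286) / 4 = 0.586

0.586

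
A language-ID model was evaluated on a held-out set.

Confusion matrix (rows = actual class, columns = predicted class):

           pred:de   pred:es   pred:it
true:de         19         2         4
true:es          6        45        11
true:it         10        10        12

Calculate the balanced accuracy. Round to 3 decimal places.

0.620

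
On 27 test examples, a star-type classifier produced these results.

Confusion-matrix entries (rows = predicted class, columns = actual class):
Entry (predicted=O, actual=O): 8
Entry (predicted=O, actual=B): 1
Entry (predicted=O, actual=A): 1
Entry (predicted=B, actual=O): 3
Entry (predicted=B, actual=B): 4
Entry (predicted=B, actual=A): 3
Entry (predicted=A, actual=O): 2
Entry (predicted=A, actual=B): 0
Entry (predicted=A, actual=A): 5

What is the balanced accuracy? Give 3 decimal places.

0.657

Balanced accuracy = mean of per-class recall.
  O: recall = 8/13 = 0.6154
  B: recall = 4/5 = 0.8000
  A: recall = 5/9 = 0.5556
Mean = (0.6154 + 0.8000 + 0.5556) / 3 = 0.657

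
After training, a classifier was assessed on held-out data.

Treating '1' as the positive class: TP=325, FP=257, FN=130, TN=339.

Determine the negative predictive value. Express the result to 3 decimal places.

0.723

NPV = TN/(TN+FN) = 339/(339+130) = 0.723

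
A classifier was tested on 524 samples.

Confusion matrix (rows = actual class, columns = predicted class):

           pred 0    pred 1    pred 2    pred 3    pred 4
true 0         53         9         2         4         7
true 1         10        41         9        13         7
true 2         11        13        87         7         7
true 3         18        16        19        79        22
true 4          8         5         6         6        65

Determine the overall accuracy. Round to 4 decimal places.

Accuracy = trace / total = (53+41+87+79+65=325) / 524 = 325/524 = 0.6202

0.6202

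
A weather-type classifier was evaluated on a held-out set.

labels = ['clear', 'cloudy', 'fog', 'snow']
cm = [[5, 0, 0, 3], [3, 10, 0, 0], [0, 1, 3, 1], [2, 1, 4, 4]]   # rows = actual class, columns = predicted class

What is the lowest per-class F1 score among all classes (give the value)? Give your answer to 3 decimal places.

0.421

Per-class F1 score (2·TP/(2·TP+FP+FN)):
  clear: TP=5, FP=3+0+2=5, FN=0+0+3=3 → 10/18 = 0.5556
  cloudy: TP=10, FP=0+1+1=2, FN=3+0+0=3 → 20/25 = 0.8000
  fog: TP=3, FP=0+0+4=4, FN=0+1+1=2 → 6/12 = 0.5000
  snow: TP=4, FP=3+0+1=4, FN=2+1+4=7 → 8/19 = 0.4211
Lowest is class 'snow' with F1 score = 0.421.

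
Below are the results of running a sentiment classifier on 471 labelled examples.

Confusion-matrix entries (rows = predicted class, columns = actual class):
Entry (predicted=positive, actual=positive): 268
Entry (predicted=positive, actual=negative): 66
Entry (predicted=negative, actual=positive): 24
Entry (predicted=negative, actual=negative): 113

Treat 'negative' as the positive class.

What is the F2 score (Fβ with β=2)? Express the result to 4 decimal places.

0.6624

Fβ = (1+β²)·TP / ((1+β²)·TP + β²·FN + FP), with β²=4
= 5·113 / (5·113 + 4·66 + 24) = 0.6624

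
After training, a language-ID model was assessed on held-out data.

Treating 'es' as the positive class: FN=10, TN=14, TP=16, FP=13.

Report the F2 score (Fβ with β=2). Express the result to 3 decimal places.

Fβ = (1+β²)·TP / ((1+β²)·TP + β²·FN + FP), with β²=4
= 5·16 / (5·16 + 4·10 + 13) = 0.602

0.602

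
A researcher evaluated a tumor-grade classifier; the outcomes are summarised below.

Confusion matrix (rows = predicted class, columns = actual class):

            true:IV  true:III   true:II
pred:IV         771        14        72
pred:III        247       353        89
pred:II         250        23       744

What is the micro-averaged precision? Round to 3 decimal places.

Micro-averaging pools counts across classes: ΣTP=1868, ΣFP=695, ΣFN=695.
Micro-precision = TP/(TP+FP) on pooled counts = 0.729 (equals overall accuracy in single-label multiclass).

0.729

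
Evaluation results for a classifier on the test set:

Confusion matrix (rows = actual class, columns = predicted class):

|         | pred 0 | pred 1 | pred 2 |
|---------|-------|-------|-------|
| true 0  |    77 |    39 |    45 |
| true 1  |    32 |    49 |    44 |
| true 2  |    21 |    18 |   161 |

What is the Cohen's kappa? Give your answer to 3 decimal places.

0.364

Observed agreement pₒ = trace/N = 287/486 = 0.5905
Expected agreement pₑ = Σ (rowᵢ·colᵢ)/N² = (161·130 + 125·106 + 200·250)/486² = 0.3564
κ = (pₒ − pₑ)/(1 − pₑ) = (0.5905 − 0.3564)/(1 − 0.3564) = 0.364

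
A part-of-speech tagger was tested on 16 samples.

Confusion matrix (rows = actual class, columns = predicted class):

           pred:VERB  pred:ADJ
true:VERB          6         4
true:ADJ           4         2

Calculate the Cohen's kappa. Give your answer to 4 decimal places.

Observed agreement pₒ = trace/N = 8/16 = 0.50000
Expected agreement pₑ = Σ (rowᵢ·colᵢ)/N² = (10·10 + 6·6)/16² = 0.53125
κ = (pₒ − pₑ)/(1 − pₑ) = (0.50000 − 0.53125)/(1 − 0.53125) = -0.0667

-0.0667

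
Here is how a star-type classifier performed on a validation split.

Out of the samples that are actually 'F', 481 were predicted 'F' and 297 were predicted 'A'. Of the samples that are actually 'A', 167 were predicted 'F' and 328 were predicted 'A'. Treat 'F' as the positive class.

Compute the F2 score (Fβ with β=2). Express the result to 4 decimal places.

0.6396

Fβ = (1+β²)·TP / ((1+β²)·TP + β²·FN + FP), with β²=4
= 5·481 / (5·481 + 4·297 + 167) = 0.6396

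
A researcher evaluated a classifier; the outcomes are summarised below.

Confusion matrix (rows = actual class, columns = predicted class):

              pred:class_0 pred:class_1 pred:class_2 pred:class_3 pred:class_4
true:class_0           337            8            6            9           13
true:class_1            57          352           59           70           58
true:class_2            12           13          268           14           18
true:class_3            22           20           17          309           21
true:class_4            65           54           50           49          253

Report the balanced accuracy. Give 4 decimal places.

Balanced accuracy = mean of per-class recall.
  class_0: recall = 337/373 = 0.90349
  class_1: recall = 352/596 = 0.59060
  class_2: recall = 268/325 = 0.82462
  class_3: recall = 309/389 = 0.79434
  class_4: recall = 253/471 = 0.53715
Mean = (0.90349 + 0.59060 + 0.82462 + 0.79434 + 0.53715) / 5 = 0.7300

0.7300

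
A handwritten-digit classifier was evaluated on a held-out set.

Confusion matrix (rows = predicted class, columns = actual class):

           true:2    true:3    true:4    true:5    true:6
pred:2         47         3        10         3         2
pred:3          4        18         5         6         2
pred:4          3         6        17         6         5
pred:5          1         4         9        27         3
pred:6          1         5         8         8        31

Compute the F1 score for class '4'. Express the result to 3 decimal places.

F1 score = 2·TP/(2·TP+FP+FN).
4: TP=17, FP=3+6+6+5=20, FN=10+5+9+8=32 → 34/86 = 0.3953

0.395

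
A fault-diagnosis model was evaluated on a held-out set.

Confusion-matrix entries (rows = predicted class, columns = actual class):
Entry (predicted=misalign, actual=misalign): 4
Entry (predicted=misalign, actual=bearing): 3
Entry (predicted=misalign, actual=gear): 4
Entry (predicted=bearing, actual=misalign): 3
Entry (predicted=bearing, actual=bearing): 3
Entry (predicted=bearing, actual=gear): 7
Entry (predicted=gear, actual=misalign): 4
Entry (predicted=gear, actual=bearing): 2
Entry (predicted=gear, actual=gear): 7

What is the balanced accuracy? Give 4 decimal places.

Balanced accuracy = mean of per-class recall.
  misalign: recall = 4/11 = 0.36364
  bearing: recall = 3/8 = 0.37500
  gear: recall = 7/18 = 0.38889
Mean = (0.36364 + 0.37500 + 0.38889) / 3 = 0.3758

0.3758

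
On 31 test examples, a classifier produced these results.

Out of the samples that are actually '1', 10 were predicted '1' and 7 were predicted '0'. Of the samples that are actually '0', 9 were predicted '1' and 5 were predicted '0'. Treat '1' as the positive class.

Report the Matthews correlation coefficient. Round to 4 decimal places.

MCC = (TP·TN − FP·FN) / √((TP+FP)(TP+FN)(TN+FP)(TN+FN))
Numerator = 10·5 − 9·7 = -13
Denominator = √(19·17·14·12) = √54264 = 232.9463
MCC = -13 / 232.9463 = -0.0558

-0.0558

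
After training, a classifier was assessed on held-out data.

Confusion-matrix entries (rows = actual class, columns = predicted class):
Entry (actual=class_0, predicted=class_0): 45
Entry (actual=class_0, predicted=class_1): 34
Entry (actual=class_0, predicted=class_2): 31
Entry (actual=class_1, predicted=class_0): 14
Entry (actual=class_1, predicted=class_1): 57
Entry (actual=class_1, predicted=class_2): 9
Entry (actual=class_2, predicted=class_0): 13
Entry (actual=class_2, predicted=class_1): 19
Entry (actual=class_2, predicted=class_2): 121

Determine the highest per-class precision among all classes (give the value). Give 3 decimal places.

Per-class precision (TP/(TP+FP)):
  class_0: TP=45, FP=14+13=27 → 45/72 = 0.6250
  class_1: TP=57, FP=34+19=53 → 57/110 = 0.5182
  class_2: TP=121, FP=31+9=40 → 121/161 = 0.7516
Highest is class 'class_2' with precision = 0.752.

0.752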